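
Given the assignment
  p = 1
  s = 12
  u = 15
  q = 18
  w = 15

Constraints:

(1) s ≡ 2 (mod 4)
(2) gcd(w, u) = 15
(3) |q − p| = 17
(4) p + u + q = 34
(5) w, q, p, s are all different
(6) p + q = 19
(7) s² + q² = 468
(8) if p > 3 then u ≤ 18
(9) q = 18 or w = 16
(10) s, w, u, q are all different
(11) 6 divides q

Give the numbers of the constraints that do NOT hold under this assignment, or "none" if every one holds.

(1) 12 mod 4 = 0, not 2 — violated.
(2) gcd(15, 15) = 15 — OK.
(3) |18 − 1| = 17 — OK.
(4) p + u + q = 1 + 15 + 18 = 34 — OK.
(5) values 15, 18, 1, 12 are pairwise distinct — OK.
(6) p + q = 1 + 18 = 19 — OK.
(7) s² + q² = 12² + 18² = 144 + 324 = 468 — OK.
(8) p = 1, not > 3; antecedent false, conditional vacuously true — OK.
(9) q = 18 = 18 (first disjunct) — OK.
(10) w = u = 15, not all different — violated.
(11) 18 / 6 = 3, so 6 divides 18 — OK.

Violated: 1 and 10.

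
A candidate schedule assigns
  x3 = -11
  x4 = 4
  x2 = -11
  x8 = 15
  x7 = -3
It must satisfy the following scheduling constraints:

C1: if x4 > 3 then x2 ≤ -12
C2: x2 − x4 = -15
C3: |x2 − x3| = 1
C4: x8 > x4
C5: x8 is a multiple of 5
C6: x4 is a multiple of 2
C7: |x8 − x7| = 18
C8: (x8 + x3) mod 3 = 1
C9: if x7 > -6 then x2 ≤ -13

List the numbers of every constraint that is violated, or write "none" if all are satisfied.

Constraints 1, 3, 9 are violated.

C1: x4 = 4 > 3, so we need x2 ≤ -12; but x2 = -11 > -12 — violated.
C2: x2 − x4 = -11 − 4 = -15 — satisfied.
C3: |-11 − (-11)| = 0, not 1 — violated.
C4: x8 = 15, x4 = 4; 15 > 4 — satisfied.
C5: 15 / 5 = 3, so 5 divides 15 — satisfied.
C6: 4 / 2 = 2, so 2 divides 4 — satisfied.
C7: |15 − (-3)| = 18 — satisfied.
C8: x8 + x3 = 4; 4 mod 3 = 1 — satisfied.
C9: x7 = -3 > -6, so we need x2 ≤ -13; but x2 = -11 > -13 — violated.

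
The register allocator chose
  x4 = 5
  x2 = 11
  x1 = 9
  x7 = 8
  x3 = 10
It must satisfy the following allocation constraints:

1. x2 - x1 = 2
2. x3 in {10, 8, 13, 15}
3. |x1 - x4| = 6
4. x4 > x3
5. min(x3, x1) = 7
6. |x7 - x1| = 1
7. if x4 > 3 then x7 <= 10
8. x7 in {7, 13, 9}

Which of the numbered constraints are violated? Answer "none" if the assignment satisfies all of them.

No — constraints 3, 4, 5, and 8 are not satisfied.

1. x2 - x1 = 11 - 9 = 2  ✔
2. x3 = 10 is in {10, 8, 13, 15}  ✔
3. |9 - 5| = 4, not 6  ✘
4. x4 = 5, x3 = 10; 5 ≤ 10 (want >)  ✘
5. min(10, 9) = 9, not 7  ✘
6. |8 - 9| = 1  ✔
7. x4 = 5 > 3, so we need x7 ≤ 10; x7 = 8 ≤ 10  ✔
8. x7 = 8 is not in {7, 13, 9}  ✘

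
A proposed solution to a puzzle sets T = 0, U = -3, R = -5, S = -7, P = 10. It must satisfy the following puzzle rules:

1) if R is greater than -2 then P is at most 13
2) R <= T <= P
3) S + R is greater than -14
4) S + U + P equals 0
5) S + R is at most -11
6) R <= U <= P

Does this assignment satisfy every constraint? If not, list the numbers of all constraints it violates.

Yes — all constraints hold.

1) R = -5, not > -2; antecedent false, conditional vacuously true — OK.
2) values -5 <= 0 <= 10 — OK.
3) S + R = -7 + (-5) = -12; -12 > -14 — OK.
4) S + U + P = -7 + (-3) + 10 = 0 — OK.
5) S + R = -7 + (-5) = -12; -12 ≤ -11 — OK.
6) values -5 <= -3 <= 10 — OK.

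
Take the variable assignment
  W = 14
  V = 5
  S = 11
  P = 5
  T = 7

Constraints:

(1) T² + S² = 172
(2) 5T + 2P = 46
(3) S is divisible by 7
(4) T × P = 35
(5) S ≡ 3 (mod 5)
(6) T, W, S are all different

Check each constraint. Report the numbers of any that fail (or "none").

(1) T² + S² = 7² + 11² = 49 + 121 = 170, not 172 — violated.
(2) 5T + 2P = 5(7) + 2(5) = 45, not 46 — violated.
(3) 11 = 7×1 + 4, so 7 does not divide 11 — violated.
(4) T × P = 7 × 5 = 35 — OK.
(5) 11 mod 5 = 1, not 3 — violated.
(6) values 7, 14, 11 are pairwise distinct — OK.

Constraints 1, 2, 3, 5 do not hold.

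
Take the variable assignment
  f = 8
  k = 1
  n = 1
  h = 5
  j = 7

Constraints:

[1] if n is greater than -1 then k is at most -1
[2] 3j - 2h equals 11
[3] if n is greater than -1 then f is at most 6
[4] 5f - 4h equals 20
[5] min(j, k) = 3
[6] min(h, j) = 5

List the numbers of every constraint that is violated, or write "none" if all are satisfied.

Constraints 1, 3, 5 do not hold.

[1] n = 1 > -1, so we need k ≤ -1; but k = 1 > -1 — fails.
[2] 3j - 2h = 3(7) - 2(5) = 11 — holds.
[3] n = 1 > -1, so we need f ≤ 6; but f = 8 > 6 — fails.
[4] 5f - 4h = 5(8) - 4(5) = 20 — holds.
[5] min(7, 1) = 1, not 3 — fails.
[6] min(5, 7) = 5 — holds.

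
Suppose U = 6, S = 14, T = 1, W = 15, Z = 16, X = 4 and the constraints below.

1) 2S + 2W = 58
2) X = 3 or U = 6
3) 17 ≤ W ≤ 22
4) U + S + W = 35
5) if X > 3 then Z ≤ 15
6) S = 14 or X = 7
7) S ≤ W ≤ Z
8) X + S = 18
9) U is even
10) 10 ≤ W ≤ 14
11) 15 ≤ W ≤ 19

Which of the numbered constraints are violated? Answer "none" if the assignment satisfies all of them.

1) 2S + 2W = 2(14) + 2(15) = 58  ✓
2) X = 4 ≠ 3, but U = 6 = 6 (second disjunct)  ✓
3) W = 15 is outside [17, 22]  ✗
4) U + S + W = 6 + 14 + 15 = 35  ✓
5) X = 4 > 3, so we need Z ≤ 15; but Z = 16 > 15  ✗
6) S = 14 = 14 (first disjunct)  ✓
7) values 14 ≤ 15 ≤ 16  ✓
8) X + S = 4 + 14 = 18  ✓
9) U = 6 is even  ✓
10) W = 15 is outside [10, 14]  ✗
11) W = 15 lies in [15, 19]  ✓

No — constraints 3, 5, 10 are not satisfied.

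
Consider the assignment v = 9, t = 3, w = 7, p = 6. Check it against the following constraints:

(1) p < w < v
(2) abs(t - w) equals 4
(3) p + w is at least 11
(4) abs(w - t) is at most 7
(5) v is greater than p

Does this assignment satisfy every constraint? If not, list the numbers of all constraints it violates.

(1) values 6 < 7 < 9  holds
(2) abs(3 - 7) = 4  holds
(3) p + w = 6 + 7 = 13; 13 ≥ 11  holds
(4) abs(7 - 3) = 4; 4 ≤ 7  holds
(5) v = 9, p = 6; 9 > 6  holds

Yes — all constraints hold.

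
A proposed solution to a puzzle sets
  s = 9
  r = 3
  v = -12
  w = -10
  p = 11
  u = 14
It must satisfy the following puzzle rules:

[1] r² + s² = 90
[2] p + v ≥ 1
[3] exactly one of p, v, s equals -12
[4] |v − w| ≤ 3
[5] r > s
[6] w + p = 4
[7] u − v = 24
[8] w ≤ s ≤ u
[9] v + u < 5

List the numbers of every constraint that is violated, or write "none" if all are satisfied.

No — constraints 2, 5, 6, 7 are not satisfied.

[1] r² + s² = 3² + 9² = 9 + 81 = 90 — holds.
[2] p + v = 11 + (-12) = -1; -1 < 1, bound 1 not met — does not hold.
[3] p=11, v=-12, s=9; 1 of them equals -12 — holds.
[4] |-12 − (-10)| = 2; 2 ≤ 3 — holds.
[5] r = 3, s = 9; 3 ≤ 9 (want >) — does not hold.
[6] w + p = -10 + 11 = 1, not 4 — does not hold.
[7] u − v = 14 − (-12) = 26, not 24 — does not hold.
[8] values -10 ≤ 9 ≤ 14 — holds.
[9] v + u = -12 + 14 = 2; 2 < 5 — holds.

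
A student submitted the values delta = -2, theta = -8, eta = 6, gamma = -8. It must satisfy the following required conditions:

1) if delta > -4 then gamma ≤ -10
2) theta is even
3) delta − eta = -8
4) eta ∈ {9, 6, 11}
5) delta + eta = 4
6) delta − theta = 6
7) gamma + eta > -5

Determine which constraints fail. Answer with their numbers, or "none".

Constraint 1 is violated.

1) delta = -2 > -4, so we need gamma ≤ -10; but gamma = -8 > -10 — violated.
2) theta = -8 is even — satisfied.
3) delta − eta = -2 − 6 = -8 — satisfied.
4) eta = 6 is in {9, 6, 11} — satisfied.
5) delta + eta = -2 + 6 = 4 — satisfied.
6) delta − theta = -2 − (-8) = 6 — satisfied.
7) gamma + eta = -8 + 6 = -2; -2 > -5 — satisfied.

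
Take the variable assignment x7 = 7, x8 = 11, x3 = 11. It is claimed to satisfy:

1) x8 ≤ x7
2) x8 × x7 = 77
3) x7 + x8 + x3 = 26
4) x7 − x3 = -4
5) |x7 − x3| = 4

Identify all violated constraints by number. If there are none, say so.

1) x8 = 11, x7 = 7; 11 > 7 (want ≤)  ✗
2) x8 × x7 = 11 × 7 = 77  ✓
3) x7 + x8 + x3 = 7 + 11 + 11 = 29, not 26  ✗
4) x7 − x3 = 7 − 11 = -4  ✓
5) |7 − 11| = 4  ✓

Violated: 1 and 3.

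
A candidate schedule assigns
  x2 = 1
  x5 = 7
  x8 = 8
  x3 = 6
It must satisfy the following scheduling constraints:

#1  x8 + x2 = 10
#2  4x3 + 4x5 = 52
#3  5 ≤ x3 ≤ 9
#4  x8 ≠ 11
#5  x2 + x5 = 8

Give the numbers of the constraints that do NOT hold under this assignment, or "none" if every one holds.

Violated: 1.

#1 x8 + x2 = 8 + 1 = 9, not 10  ✘
#2 4x3 + 4x5 = 4(6) + 4(7) = 52  ✔
#3 x3 = 6 lies in [5, 9]  ✔
#4 x8 = 8, and 8 ≠ 11  ✔
#5 x2 + x5 = 1 + 7 = 8  ✔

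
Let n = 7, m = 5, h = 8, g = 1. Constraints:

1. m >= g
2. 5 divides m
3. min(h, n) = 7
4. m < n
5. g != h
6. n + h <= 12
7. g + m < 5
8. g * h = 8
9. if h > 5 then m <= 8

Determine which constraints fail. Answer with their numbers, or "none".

1. m = 5, g = 1; 5 ≥ 1 — satisfied.
2. 5 / 5 = 1, so 5 divides 5 — satisfied.
3. min(8, 7) = 7 — satisfied.
4. m = 5, n = 7; 5 < 7 — satisfied.
5. g = 1, h = 8; distinct — satisfied.
6. n + h = 7 + 8 = 15; 15 > 12, bound 12 not met — violated.
7. g + m = 1 + 5 = 6; 6 ≥ 5, bound 5 not met — violated.
8. g * h = 1 * 8 = 8 — satisfied.
9. h = 8 > 5, so we need m ≤ 8; m = 5 ≤ 8 — satisfied.

Violated: 6, 7.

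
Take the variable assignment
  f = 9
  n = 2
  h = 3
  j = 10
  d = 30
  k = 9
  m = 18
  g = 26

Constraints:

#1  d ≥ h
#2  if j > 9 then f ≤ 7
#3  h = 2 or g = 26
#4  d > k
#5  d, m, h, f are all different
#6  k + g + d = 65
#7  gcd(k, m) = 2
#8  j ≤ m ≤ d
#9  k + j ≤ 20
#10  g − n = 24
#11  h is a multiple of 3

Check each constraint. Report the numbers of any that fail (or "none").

Constraints 2 and 7 do not hold.

#1 d = 30, h = 3; 30 ≥ 3  OK
#2 j = 10 > 9, so we need f ≤ 7; but f = 9 > 7  FAIL
#3 h = 3 ≠ 2, but g = 26 = 26 (second disjunct)  OK
#4 d = 30, k = 9; 30 > 9  OK
#5 values 30, 18, 3, 9 are pairwise distinct  OK
#6 k + g + d = 9 + 26 + 30 = 65  OK
#7 gcd(9, 18) = 9, not 2  FAIL
#8 values 10 ≤ 18 ≤ 30  OK
#9 k + j = 9 + 10 = 19; 19 ≤ 20  OK
#10 g − n = 26 − 2 = 24  OK
#11 3 / 3 = 1, so 3 divides 3  OK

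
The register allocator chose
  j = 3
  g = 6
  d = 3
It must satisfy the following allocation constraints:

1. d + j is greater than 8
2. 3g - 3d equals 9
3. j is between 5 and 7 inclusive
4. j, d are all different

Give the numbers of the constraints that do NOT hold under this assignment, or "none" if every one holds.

1. d + j = 3 + 3 = 6; 6 ≤ 8, bound 8 not met — violated.
2. 3g - 3d = 3(6) - 3(3) = 9 — satisfied.
3. j = 3 is outside [5, 7] — violated.
4. j = d = 3, not all different — violated.

Constraints 1, 3, 4 are violated.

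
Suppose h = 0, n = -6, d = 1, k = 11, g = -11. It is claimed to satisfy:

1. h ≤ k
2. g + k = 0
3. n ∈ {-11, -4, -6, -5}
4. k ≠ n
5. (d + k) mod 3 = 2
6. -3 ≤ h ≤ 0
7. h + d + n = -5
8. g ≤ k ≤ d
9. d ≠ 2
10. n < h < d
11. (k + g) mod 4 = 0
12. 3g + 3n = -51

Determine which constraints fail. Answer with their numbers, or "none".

1. h = 0, k = 11; 0 ≤ 11 — satisfied.
2. g + k = -11 + 11 = 0 — satisfied.
3. n = -6 is in {-11, -4, -6, -5} — satisfied.
4. k = 11, n = -6; distinct — satisfied.
5. d + k = 12; 12 mod 3 = 0, not 2 — violated.
6. h = 0 lies in [-3, 0] — satisfied.
7. h + d + n = 0 + 1 + (-6) = -5 — satisfied.
8. values -11, 11, 1; k = 11 is not ≤ d = 1 — violated.
9. d = 1, and 1 ≠ 2 — satisfied.
10. values -6 < 0 < 1 — satisfied.
11. k + g = 0; 0 mod 4 = 0 — satisfied.
12. 3g + 3n = 3(-11) + 3(-6) = -51 — satisfied.

Constraints 5, 8 are violated.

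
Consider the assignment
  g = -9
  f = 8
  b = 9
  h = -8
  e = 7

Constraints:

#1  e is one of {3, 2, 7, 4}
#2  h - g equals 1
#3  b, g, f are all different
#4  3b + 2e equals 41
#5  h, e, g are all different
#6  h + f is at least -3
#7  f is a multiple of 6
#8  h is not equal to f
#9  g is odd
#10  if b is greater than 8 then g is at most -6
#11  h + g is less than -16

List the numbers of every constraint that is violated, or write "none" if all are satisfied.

The assignment fails constraint 7.

#1 e = 7 is in {3, 2, 7, 4} — OK.
#2 h - g = -8 - (-9) = 1 — OK.
#3 values 9, -9, 8 are pairwise distinct — OK.
#4 3b + 2e = 3(9) + 2(7) = 41 — OK.
#5 values -8, 7, -9 are pairwise distinct — OK.
#6 h + f = -8 + 8 = 0; 0 ≥ -3 — OK.
#7 8 = 6*1 + 2, so 6 does not divide 8 — violated.
#8 h = -8, f = 8; distinct — OK.
#9 g = -9 is odd — OK.
#10 b = 9 > 8, so we need g ≤ -6; g = -9 ≤ -6 — OK.
#11 h + g = -8 + (-9) = -17; -17 < -16 — OK.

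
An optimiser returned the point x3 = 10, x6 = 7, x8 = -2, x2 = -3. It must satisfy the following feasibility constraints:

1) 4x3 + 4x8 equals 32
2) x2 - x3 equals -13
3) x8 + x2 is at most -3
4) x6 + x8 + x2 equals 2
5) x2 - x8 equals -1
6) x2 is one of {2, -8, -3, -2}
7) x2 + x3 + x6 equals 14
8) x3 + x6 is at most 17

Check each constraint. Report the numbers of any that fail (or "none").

Yes — all constraints hold.

1) 4x3 + 4x8 = 4(10) + 4(-2) = 32 — satisfied.
2) x2 - x3 = -3 - 10 = -13 — satisfied.
3) x8 + x2 = -2 + (-3) = -5; -5 ≤ -3 — satisfied.
4) x6 + x8 + x2 = 7 + (-2) + (-3) = 2 — satisfied.
5) x2 - x8 = -3 - (-2) = -1 — satisfied.
6) x2 = -3 is in {2, -8, -3, -2} — satisfied.
7) x2 + x3 + x6 = -3 + 10 + 7 = 14 — satisfied.
8) x3 + x6 = 10 + 7 = 17; 17 ≤ 17 — satisfied.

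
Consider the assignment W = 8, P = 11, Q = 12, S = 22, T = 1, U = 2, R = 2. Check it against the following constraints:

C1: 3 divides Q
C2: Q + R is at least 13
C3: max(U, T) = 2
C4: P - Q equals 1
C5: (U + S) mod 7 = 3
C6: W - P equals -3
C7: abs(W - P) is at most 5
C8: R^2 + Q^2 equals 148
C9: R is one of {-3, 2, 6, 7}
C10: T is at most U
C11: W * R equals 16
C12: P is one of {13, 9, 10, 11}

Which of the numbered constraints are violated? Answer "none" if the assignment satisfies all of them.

C1: 12 / 3 = 4, so 3 divides 12 — satisfied.
C2: Q + R = 12 + 2 = 14; 14 ≥ 13 — satisfied.
C3: max(2, 1) = 2 — satisfied.
C4: P - Q = 11 - 12 = -1, not 1 — violated.
C5: U + S = 24; 24 mod 7 = 3 — satisfied.
C6: W - P = 8 - 11 = -3 — satisfied.
C7: abs(8 - 11) = 3; 3 ≤ 5 — satisfied.
C8: R^2 + Q^2 = 2^2 + 12^2 = 4 + 144 = 148 — satisfied.
C9: R = 2 is in {-3, 2, 6, 7} — satisfied.
C10: T = 1, U = 2; 1 ≤ 2 — satisfied.
C11: W * R = 8 * 2 = 16 — satisfied.
C12: P = 11 is in {13, 9, 10, 11} — satisfied.

Constraint 4 does not hold.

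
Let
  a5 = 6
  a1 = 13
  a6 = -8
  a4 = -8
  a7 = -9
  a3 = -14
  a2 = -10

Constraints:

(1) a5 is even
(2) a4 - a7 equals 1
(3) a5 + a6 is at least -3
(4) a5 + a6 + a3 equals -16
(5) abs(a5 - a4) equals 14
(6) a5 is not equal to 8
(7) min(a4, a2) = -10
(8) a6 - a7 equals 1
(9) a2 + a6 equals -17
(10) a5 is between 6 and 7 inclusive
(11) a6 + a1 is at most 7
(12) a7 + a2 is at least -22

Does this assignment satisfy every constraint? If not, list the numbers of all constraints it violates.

(1) a5 = 6 is even — satisfied.
(2) a4 - a7 = -8 - (-9) = 1 — satisfied.
(3) a5 + a6 = 6 + (-8) = -2; -2 ≥ -3 — satisfied.
(4) a5 + a6 + a3 = 6 + (-8) + (-14) = -16 — satisfied.
(5) abs(6 - (-8)) = 14 — satisfied.
(6) a5 = 6, and 6 ≠ 8 — satisfied.
(7) min(-8, -10) = -10 — satisfied.
(8) a6 - a7 = -8 - (-9) = 1 — satisfied.
(9) a2 + a6 = -10 + (-8) = -18, not -17 — violated.
(10) a5 = 6 lies in [6, 7] — satisfied.
(11) a6 + a1 = -8 + 13 = 5; 5 ≤ 7 — satisfied.
(12) a7 + a2 = -9 + (-10) = -19; -19 ≥ -22 — satisfied.

Constraint 9 does not hold.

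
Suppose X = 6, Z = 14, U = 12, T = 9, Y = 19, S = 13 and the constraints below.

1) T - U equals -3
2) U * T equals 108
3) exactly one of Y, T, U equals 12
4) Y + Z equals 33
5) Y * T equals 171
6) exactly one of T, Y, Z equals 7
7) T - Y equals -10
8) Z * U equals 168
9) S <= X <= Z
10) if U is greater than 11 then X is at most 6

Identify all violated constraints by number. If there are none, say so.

Violated: 6 and 9.

1) T - U = 9 - 12 = -3 — holds.
2) U * T = 12 * 9 = 108 — holds.
3) Y=19, T=9, U=12; 1 of them equals 12 — holds.
4) Y + Z = 19 + 14 = 33 — holds.
5) Y * T = 19 * 9 = 171 — holds.
6) T=9, Y=19, Z=14; 0 of them equal 7, not exactly one — fails.
7) T - Y = 9 - 19 = -10 — holds.
8) Z * U = 14 * 12 = 168 — holds.
9) values 13, 6, 14; S = 13 is not <= X = 6 — fails.
10) U = 12 > 11, so we need X ≤ 6; X = 6 ≤ 6 — holds.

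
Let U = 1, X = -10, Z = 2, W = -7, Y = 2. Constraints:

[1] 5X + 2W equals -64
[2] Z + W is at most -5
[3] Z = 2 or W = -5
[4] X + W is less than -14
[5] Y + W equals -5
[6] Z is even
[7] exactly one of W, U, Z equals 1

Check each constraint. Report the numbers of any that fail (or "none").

All constraints are satisfied.

[1] 5X + 2W = 5(-10) + 2(-7) = -64 — holds.
[2] Z + W = 2 + (-7) = -5; -5 ≤ -5 — holds.
[3] Z = 2 = 2 (first disjunct) — holds.
[4] X + W = -10 + (-7) = -17; -17 < -14 — holds.
[5] Y + W = 2 + (-7) = -5 — holds.
[6] Z = 2 is even — holds.
[7] W=-7, U=1, Z=2; 1 of them equals 1 — holds.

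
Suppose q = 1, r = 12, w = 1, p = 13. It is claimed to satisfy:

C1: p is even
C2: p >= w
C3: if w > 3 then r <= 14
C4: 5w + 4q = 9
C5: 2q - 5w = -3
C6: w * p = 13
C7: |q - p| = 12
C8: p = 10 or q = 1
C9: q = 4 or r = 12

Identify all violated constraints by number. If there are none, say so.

C1: p = 13 is odd — fails.
C2: p = 13, w = 1; 13 ≥ 1 — holds.
C3: w = 1, not > 3; antecedent false, conditional vacuously true — holds.
C4: 5w + 4q = 5(1) + 4(1) = 9 — holds.
C5: 2q - 5w = 2(1) - 5(1) = -3 — holds.
C6: w * p = 1 * 13 = 13 — holds.
C7: |1 - 13| = 12 — holds.
C8: p = 13 ≠ 10, but q = 1 = 1 (second disjunct) — holds.
C9: q = 1 ≠ 4, but r = 12 = 12 (second disjunct) — holds.

Constraint 1 does not hold.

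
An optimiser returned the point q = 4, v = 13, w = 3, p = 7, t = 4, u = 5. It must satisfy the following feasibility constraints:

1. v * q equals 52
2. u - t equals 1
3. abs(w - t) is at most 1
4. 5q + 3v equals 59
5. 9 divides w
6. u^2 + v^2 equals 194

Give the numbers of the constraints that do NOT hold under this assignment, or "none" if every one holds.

Constraint 5 does not hold.

1. v * q = 13 * 4 = 52 — satisfied.
2. u - t = 5 - 4 = 1 — satisfied.
3. abs(3 - 4) = 1; 1 ≤ 1 — satisfied.
4. 5q + 3v = 5(4) + 3(13) = 59 — satisfied.
5. 3 = 9*0 + 3, so 9 does not divide 3 — violated.
6. u^2 + v^2 = 5^2 + 13^2 = 25 + 169 = 194 — satisfied.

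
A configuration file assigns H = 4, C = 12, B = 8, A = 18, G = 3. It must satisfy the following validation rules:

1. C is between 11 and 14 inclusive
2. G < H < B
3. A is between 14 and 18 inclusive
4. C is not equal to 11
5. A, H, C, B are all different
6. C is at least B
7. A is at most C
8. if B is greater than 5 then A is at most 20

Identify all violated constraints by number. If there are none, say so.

Constraint 7 is violated.

1. C = 12 lies in [11, 14] — satisfied.
2. values 3 < 4 < 8 — satisfied.
3. A = 18 lies in [14, 18] — satisfied.
4. C = 12, and 12 ≠ 11 — satisfied.
5. values 18, 4, 12, 8 are pairwise distinct — satisfied.
6. C = 12, B = 8; 12 ≥ 8 — satisfied.
7. A = 18, C = 12; 18 > 12 (want ≤) — violated.
8. B = 8 > 5, so we need A ≤ 20; A = 18 ≤ 20 — satisfied.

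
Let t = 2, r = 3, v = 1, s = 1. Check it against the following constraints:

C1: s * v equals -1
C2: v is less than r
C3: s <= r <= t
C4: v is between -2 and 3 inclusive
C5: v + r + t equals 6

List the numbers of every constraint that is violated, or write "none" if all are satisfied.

C1: s * v = 1 * 1 = 1, not -1 — violated.
C2: v = 1, r = 3; 1 < 3 — OK.
C3: values 1, 3, 2; r = 3 is not <= t = 2 — violated.
C4: v = 1 lies in [-2, 3] — OK.
C5: v + r + t = 1 + 3 + 2 = 6 — OK.

No — constraints 1 and 3 are not satisfied.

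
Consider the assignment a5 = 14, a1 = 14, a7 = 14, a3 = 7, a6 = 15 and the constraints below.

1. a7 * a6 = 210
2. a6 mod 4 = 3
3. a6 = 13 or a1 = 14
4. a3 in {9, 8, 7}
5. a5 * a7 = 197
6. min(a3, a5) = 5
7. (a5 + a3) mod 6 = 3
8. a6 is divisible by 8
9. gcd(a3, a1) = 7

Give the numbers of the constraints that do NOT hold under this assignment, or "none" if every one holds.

1. a7 * a6 = 14 * 15 = 210  holds
2. 15 mod 4 = 3  holds
3. a6 = 15 ≠ 13, but a1 = 14 = 14 (second disjunct)  holds
4. a3 = 7 is in {9, 8, 7}  holds
5. a5 * a7 = 14 * 14 = 196, not 197  fails
6. min(7, 14) = 7, not 5  fails
7. a5 + a3 = 21; 21 mod 6 = 3  holds
8. 15 = 8*1 + 7, so 8 does not divide 15  fails
9. gcd(7, 14) = 7  holds

Constraints 5, 6, 8 are violated.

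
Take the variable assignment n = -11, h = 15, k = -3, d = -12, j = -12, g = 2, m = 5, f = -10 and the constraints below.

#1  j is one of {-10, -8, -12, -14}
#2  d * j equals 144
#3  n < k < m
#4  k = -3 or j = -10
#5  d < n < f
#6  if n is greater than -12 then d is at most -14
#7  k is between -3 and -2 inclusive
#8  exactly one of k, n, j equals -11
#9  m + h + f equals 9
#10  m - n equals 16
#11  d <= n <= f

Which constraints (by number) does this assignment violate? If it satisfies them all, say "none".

Violated: 6 and 9.

#1 j = -12 is in {-10, -8, -12, -14} — holds.
#2 d * j = -12 * (-12) = 144 — holds.
#3 values -11 < -3 < 5 — holds.
#4 k = -3 = -3 (first disjunct) — holds.
#5 values -12 < -11 < -10 — holds.
#6 n = -11 > -12, so we need d ≤ -14; but d = -12 > -14 — fails.
#7 k = -3 lies in [-3, -2] — holds.
#8 k=-3, n=-11, j=-12; 1 of them equals -11 — holds.
#9 m + h + f = 5 + 15 + (-10) = 10, not 9 — fails.
#10 m - n = 5 - (-11) = 16 — holds.
#11 values -12 <= -11 <= -10 — holds.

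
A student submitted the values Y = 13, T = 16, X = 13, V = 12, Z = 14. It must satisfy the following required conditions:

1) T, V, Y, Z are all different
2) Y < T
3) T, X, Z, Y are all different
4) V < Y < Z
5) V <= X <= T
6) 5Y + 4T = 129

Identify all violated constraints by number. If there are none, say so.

No — constraint 3 is not satisfied.

1) values 16, 12, 13, 14 are pairwise distinct — holds.
2) Y = 13, T = 16; 13 < 16 — holds.
3) X = Y = 13, not all different — does not hold.
4) values 12 < 13 < 14 — holds.
5) values 12 <= 13 <= 16 — holds.
6) 5Y + 4T = 5(13) + 4(16) = 129 — holds.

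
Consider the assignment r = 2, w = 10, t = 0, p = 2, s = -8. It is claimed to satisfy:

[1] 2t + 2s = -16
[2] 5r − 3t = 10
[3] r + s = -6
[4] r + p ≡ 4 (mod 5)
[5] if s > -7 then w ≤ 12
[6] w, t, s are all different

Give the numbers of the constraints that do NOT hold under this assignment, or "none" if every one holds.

None — every constraint holds.

[1] 2t + 2s = 2(0) + 2(-8) = -16  holds
[2] 5r − 3t = 5(2) − 3(0) = 10  holds
[3] r + s = 2 + (-8) = -6  holds
[4] r + p = 4; 4 mod 5 = 4  holds
[5] s = -8, not > -7; antecedent false, conditional vacuously true  holds
[6] values 10, 0, -8 are pairwise distinct  holds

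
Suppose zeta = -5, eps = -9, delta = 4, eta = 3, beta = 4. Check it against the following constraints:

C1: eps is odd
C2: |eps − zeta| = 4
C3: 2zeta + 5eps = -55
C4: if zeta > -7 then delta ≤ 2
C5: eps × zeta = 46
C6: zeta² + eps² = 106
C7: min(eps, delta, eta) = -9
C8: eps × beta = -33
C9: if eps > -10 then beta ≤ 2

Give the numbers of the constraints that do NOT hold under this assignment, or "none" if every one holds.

C1: eps = -9 is odd — holds.
C2: |-9 − (-5)| = 4 — holds.
C3: 2zeta + 5eps = 2(-5) + 5(-9) = -55 — holds.
C4: zeta = -5 > -7, so we need delta ≤ 2; but delta = 4 > 2 — fails.
C5: eps × zeta = -9 × (-5) = 45, not 46 — fails.
C6: zeta² + eps² = (-5)² + (-9)² = 25 + 81 = 106 — holds.
C7: min(-9, 4, 3) = -9 — holds.
C8: eps × beta = -9 × 4 = -36, not -33 — fails.
C9: eps = -9 > -10, so we need beta ≤ 2; but beta = 4 > 2 — fails.

Constraints 4, 5, 8, 9 do not hold.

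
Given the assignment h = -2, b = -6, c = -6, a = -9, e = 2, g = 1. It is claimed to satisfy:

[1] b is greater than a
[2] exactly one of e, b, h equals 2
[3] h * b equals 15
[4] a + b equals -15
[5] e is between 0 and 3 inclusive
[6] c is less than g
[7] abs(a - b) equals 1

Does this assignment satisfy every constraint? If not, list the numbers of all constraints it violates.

[1] b = -6, a = -9; -6 > -9 — holds.
[2] e=2, b=-6, h=-2; 1 of them equals 2 — holds.
[3] h * b = -2 * (-6) = 12, not 15 — fails.
[4] a + b = -9 + (-6) = -15 — holds.
[5] e = 2 lies in [0, 3] — holds.
[6] c = -6, g = 1; -6 < 1 — holds.
[7] abs(-9 - (-6)) = 3, not 1 — fails.

No — constraints 3, 7 are not satisfied.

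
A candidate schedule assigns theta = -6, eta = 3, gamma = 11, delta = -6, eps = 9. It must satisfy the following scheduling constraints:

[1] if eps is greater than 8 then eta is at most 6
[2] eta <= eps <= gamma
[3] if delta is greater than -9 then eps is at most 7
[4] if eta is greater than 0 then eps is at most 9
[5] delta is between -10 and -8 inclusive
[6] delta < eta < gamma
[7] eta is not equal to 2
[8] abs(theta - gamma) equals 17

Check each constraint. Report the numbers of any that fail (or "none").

Constraints 3 and 5 do not hold.

[1] eps = 9 > 8, so we need eta ≤ 6; eta = 3 ≤ 6 — holds.
[2] values 3 <= 9 <= 11 — holds.
[3] delta = -6 > -9, so we need eps ≤ 7; but eps = 9 > 7 — does not hold.
[4] eta = 3 > 0, so we need eps ≤ 9; eps = 9 ≤ 9 — holds.
[5] delta = -6 is outside [-10, -8] — does not hold.
[6] values -6 < 3 < 11 — holds.
[7] eta = 3, and 3 ≠ 2 — holds.
[8] abs(-6 - 11) = 17 — holds.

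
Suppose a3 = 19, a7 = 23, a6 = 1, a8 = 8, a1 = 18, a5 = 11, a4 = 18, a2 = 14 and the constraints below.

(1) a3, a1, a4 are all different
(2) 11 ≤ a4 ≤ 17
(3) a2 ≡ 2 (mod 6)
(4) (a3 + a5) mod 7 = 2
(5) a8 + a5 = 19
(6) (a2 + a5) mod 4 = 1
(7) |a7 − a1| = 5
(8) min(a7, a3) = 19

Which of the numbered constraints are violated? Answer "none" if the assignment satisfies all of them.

No — constraints 1 and 2 are not satisfied.

(1) a1 = a4 = 18, not all different  false
(2) a4 = 18 is outside [11, 17]  false
(3) 14 mod 6 = 2  true
(4) a3 + a5 = 30; 30 mod 7 = 2  true
(5) a8 + a5 = 8 + 11 = 19  true
(6) a2 + a5 = 25; 25 mod 4 = 1  true
(7) |23 − 18| = 5  true
(8) min(23, 19) = 19  true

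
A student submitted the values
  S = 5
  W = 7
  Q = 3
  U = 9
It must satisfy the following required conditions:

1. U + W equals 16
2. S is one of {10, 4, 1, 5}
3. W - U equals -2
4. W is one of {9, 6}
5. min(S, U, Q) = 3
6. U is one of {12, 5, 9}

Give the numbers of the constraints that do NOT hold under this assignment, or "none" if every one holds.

1. U + W = 9 + 7 = 16 — holds.
2. S = 5 is in {10, 4, 1, 5} — holds.
3. W - U = 7 - 9 = -2 — holds.
4. W = 7 is not in {9, 6} — does not hold.
5. min(5, 9, 3) = 3 — holds.
6. U = 9 is in {12, 5, 9} — holds.

Constraint 4 is violated.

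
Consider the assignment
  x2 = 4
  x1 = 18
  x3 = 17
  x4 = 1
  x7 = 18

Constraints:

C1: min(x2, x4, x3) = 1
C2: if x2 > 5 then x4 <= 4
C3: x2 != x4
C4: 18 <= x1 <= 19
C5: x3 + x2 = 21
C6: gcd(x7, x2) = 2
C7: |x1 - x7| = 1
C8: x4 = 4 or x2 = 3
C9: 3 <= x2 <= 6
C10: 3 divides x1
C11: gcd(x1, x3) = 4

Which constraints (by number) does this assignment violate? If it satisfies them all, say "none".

C1: min(4, 1, 17) = 1  yes
C2: x2 = 4, not > 5; antecedent false, conditional vacuously true  yes
C3: x2 = 4, x4 = 1; distinct  yes
C4: x1 = 18 lies in [18, 19]  yes
C5: x3 + x2 = 17 + 4 = 21  yes
C6: gcd(18, 4) = 2  yes
C7: |18 - 18| = 0, not 1  no
C8: x4 = 1 ≠ 4 and x2 = 4 ≠ 3; both disjuncts false  no
C9: x2 = 4 lies in [3, 6]  yes
C10: 18 / 3 = 6, so 3 divides 18  yes
C11: gcd(18, 17) = 1, not 4  no

No — constraints 7, 8, and 11 are not satisfied.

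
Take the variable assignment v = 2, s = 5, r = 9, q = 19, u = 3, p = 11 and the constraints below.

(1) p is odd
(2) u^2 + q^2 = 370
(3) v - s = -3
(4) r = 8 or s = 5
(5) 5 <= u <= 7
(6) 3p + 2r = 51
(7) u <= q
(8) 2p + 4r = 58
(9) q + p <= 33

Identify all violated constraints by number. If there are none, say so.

(1) p = 11 is odd — OK.
(2) u^2 + q^2 = 3^2 + 19^2 = 9 + 361 = 370 — OK.
(3) v - s = 2 - 5 = -3 — OK.
(4) r = 9 ≠ 8, but s = 5 = 5 (second disjunct) — OK.
(5) u = 3 is outside [5, 7] — violated.
(6) 3p + 2r = 3(11) + 2(9) = 51 — OK.
(7) u = 3, q = 19; 3 ≤ 19 — OK.
(8) 2p + 4r = 2(11) + 4(9) = 58 — OK.
(9) q + p = 19 + 11 = 30; 30 ≤ 33 — OK.

No — constraint 5 is not satisfied.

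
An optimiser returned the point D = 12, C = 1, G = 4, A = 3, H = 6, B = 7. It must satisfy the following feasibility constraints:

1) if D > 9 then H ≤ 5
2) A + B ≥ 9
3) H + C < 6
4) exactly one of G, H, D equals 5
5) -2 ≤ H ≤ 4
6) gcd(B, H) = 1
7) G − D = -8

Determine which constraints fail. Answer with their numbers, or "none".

1) D = 12 > 9, so we need H ≤ 5; but H = 6 > 5  fails
2) A + B = 3 + 7 = 10; 10 ≥ 9  holds
3) H + C = 6 + 1 = 7; 7 ≥ 6, bound 6 not met  fails
4) G=4, H=6, D=12; 0 of them equal 5, not exactly one  fails
5) H = 6 is outside [-2, 4]  fails
6) gcd(7, 6) = 1  holds
7) G − D = 4 − 12 = -8  holds

Constraints 1, 3, 4, and 5 are violated.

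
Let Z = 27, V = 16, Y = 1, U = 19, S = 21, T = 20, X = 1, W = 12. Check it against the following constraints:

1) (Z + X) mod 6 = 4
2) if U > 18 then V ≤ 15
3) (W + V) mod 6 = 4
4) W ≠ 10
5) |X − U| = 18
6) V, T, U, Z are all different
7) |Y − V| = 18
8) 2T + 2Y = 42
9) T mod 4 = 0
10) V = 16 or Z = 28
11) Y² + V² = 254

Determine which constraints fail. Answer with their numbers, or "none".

1) Z + X = 28; 28 mod 6 = 4  true
2) U = 19 > 18, so we need V ≤ 15; but V = 16 > 15  false
3) W + V = 28; 28 mod 6 = 4  true
4) W = 12, and 12 ≠ 10  true
5) |1 − 19| = 18  true
6) values 16, 20, 19, 27 are pairwise distinct  true
7) |1 − 16| = 15, not 18  false
8) 2T + 2Y = 2(20) + 2(1) = 42  true
9) 20 mod 4 = 0  true
10) V = 16 = 16 (first disjunct)  true
11) Y² + V² = 1² + 16² = 1 + 256 = 257, not 254  false

Constraints 2, 7, and 11 are violated.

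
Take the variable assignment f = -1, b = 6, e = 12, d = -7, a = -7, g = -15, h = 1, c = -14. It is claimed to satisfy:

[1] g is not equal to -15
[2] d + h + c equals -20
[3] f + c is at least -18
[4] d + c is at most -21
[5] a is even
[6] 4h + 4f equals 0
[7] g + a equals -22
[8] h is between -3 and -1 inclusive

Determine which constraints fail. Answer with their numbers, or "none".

Constraints 1, 5, and 8 do not hold.

[1] g = -15, but -15 is required to differ — does not hold.
[2] d + h + c = -7 + 1 + (-14) = -20 — holds.
[3] f + c = -1 + (-14) = -15; -15 ≥ -18 — holds.
[4] d + c = -7 + (-14) = -21; -21 ≤ -21 — holds.
[5] a = -7 is odd — does not hold.
[6] 4h + 4f = 4(1) + 4(-1) = 0 — holds.
[7] g + a = -15 + (-7) = -22 — holds.
[8] h = 1 is outside [-3, -1] — does not hold.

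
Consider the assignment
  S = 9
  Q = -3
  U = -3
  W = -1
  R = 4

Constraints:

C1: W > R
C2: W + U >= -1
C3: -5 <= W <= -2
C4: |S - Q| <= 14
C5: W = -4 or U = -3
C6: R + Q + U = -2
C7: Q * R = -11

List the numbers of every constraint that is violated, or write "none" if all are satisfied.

C1: W = -1, R = 4; -1 ≤ 4 (want >)  false
C2: W + U = -1 + (-3) = -4; -4 < -1, bound -1 not met  false
C3: W = -1 is outside [-5, -2]  false
C4: |9 - (-3)| = 12; 12 ≤ 14  true
C5: W = -1 ≠ -4, but U = -3 = -3 (second disjunct)  true
C6: R + Q + U = 4 + (-3) + (-3) = -2  true
C7: Q * R = -3 * 4 = -12, not -11  false

The assignment fails constraints 1, 2, 3, 7.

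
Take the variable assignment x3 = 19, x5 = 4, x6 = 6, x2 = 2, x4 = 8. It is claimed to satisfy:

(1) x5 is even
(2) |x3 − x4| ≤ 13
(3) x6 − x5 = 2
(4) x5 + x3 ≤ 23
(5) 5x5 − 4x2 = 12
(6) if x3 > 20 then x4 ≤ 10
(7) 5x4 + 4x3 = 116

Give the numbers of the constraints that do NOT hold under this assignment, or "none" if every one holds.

(1) x5 = 4 is even  ✔
(2) |19 − 8| = 11; 11 ≤ 13  ✔
(3) x6 − x5 = 6 − 4 = 2  ✔
(4) x5 + x3 = 4 + 19 = 23; 23 ≤ 23  ✔
(5) 5x5 − 4x2 = 5(4) − 4(2) = 12  ✔
(6) x3 = 19, not > 20; antecedent false, conditional vacuously true  ✔
(7) 5x4 + 4x3 = 5(8) + 4(19) = 116  ✔

All constraints are satisfied.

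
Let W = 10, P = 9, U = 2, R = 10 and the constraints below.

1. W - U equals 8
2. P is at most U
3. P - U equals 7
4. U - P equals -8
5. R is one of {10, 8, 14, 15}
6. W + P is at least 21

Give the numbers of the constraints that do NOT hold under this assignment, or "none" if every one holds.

Constraints 2, 4, and 6 are violated.

1. W - U = 10 - 2 = 8 — holds.
2. P = 9, U = 2; 9 > 2 (want ≤) — fails.
3. P - U = 9 - 2 = 7 — holds.
4. U - P = 2 - 9 = -7, not -8 — fails.
5. R = 10 is in {10, 8, 14, 15} — holds.
6. W + P = 10 + 9 = 19; 19 < 21, bound 21 not met — fails.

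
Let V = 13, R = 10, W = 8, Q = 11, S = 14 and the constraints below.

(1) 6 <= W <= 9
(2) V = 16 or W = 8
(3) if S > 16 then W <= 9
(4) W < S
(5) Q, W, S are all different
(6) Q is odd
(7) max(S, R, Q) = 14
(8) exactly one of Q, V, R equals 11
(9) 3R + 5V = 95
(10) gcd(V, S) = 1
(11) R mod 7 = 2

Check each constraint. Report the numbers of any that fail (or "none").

(1) W = 8 lies in [6, 9]  yes
(2) V = 13 ≠ 16, but W = 8 = 8 (second disjunct)  yes
(3) S = 14, not > 16; antecedent false, conditional vacuously true  yes
(4) W = 8, S = 14; 8 < 14  yes
(5) values 11, 8, 14 are pairwise distinct  yes
(6) Q = 11 is odd  yes
(7) max(14, 10, 11) = 14  yes
(8) Q=11, V=13, R=10; 1 of them equals 11  yes
(9) 3R + 5V = 3(10) + 5(13) = 95  yes
(10) gcd(13, 14) = 1  yes
(11) 10 mod 7 = 3, not 2  no

Constraint 11 does not hold.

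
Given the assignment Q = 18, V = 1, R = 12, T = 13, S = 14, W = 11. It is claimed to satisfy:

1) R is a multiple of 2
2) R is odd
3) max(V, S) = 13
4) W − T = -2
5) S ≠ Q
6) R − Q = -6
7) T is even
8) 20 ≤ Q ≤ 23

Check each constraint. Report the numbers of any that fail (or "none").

No — constraints 2, 3, 7, and 8 are not satisfied.

1) 12 / 2 = 6, so 2 divides 12 — satisfied.
2) R = 12 is even — violated.
3) max(1, 14) = 14, not 13 — violated.
4) W − T = 11 − 13 = -2 — satisfied.
5) S = 14, Q = 18; distinct — satisfied.
6) R − Q = 12 − 18 = -6 — satisfied.
7) T = 13 is odd — violated.
8) Q = 18 is outside [20, 23] — violated.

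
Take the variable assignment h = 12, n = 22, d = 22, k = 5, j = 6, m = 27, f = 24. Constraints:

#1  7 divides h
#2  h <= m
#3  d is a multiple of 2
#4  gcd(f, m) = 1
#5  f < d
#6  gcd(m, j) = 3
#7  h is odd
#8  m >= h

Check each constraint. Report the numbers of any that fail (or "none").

Constraints 1, 4, 5, and 7 are violated.

#1 12 = 7*1 + 5, so 7 does not divide 12 — violated.
#2 h = 12, m = 27; 12 ≤ 27 — OK.
#3 22 / 2 = 11, so 2 divides 22 — OK.
#4 gcd(24, 27) = 3, not 1 — violated.
#5 f = 24, d = 22; 24 ≥ 22 (want <) — violated.
#6 gcd(27, 6) = 3 — OK.
#7 h = 12 is even — violated.
#8 m = 27, h = 12; 27 ≥ 12 — OK.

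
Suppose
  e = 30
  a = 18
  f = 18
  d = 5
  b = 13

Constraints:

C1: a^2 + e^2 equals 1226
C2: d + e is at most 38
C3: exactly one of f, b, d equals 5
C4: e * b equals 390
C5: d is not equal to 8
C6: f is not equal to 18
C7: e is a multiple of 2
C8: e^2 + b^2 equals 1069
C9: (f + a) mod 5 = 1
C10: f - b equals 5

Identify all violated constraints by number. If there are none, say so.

Constraints 1 and 6 are violated.

C1: a^2 + e^2 = 18^2 + 30^2 = 324 + 900 = 1224, not 1226  FAIL
C2: d + e = 5 + 30 = 35; 35 ≤ 38  OK
C3: f=18, b=13, d=5; 1 of them equals 5  OK
C4: e * b = 30 * 13 = 390  OK
C5: d = 5, and 5 ≠ 8  OK
C6: f = 18, but 18 is required to differ  FAIL
C7: 30 / 2 = 15, so 2 divides 30  OK
C8: e^2 + b^2 = 30^2 + 13^2 = 900 + 169 = 1069  OK
C9: f + a = 36; 36 mod 5 = 1  OK
C10: f - b = 18 - 13 = 5  OK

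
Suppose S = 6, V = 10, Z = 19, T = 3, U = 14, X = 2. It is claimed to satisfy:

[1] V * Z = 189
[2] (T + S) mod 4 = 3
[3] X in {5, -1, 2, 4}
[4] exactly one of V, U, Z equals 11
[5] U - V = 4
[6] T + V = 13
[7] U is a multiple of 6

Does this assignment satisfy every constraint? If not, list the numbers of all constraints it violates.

[1] V * Z = 10 * 19 = 190, not 189 — violated.
[2] T + S = 9; 9 mod 4 = 1, not 3 — violated.
[3] X = 2 is in {5, -1, 2, 4} — satisfied.
[4] V=10, U=14, Z=19; 0 of them equal 11, not exactly one — violated.
[5] U - V = 14 - 10 = 4 — satisfied.
[6] T + V = 3 + 10 = 13 — satisfied.
[7] 14 = 6*2 + 2, so 6 does not divide 14 — violated.

The assignment fails constraints 1, 2, 4, 7.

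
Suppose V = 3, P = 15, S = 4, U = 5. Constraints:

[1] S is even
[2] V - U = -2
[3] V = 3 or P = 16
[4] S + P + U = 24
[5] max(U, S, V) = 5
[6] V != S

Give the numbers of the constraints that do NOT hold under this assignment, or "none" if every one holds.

The assignment satisfies every constraint.

[1] S = 4 is even  ✓
[2] V - U = 3 - 5 = -2  ✓
[3] V = 3 = 3 (first disjunct)  ✓
[4] S + P + U = 4 + 15 + 5 = 24  ✓
[5] max(5, 4, 3) = 5  ✓
[6] V = 3, S = 4; distinct  ✓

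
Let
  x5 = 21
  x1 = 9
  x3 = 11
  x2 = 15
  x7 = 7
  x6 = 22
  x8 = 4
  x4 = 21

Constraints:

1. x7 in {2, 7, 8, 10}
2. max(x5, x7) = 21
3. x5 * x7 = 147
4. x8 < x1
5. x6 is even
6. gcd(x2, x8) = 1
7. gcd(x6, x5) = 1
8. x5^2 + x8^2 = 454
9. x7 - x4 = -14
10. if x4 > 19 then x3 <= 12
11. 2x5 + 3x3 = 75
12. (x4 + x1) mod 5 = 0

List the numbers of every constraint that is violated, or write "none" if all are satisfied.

No — constraint 8 is not satisfied.

1. x7 = 7 is in {2, 7, 8, 10}  true
2. max(21, 7) = 21  true
3. x5 * x7 = 21 * 7 = 147  true
4. x8 = 4, x1 = 9; 4 < 9  true
5. x6 = 22 is even  true
6. gcd(15, 4) = 1  true
7. gcd(22, 21) = 1  true
8. x5^2 + x8^2 = 21^2 + 4^2 = 441 + 16 = 457, not 454  false
9. x7 - x4 = 7 - 21 = -14  true
10. x4 = 21 > 19, so we need x3 ≤ 12; x3 = 11 ≤ 12  true
11. 2x5 + 3x3 = 2(21) + 3(11) = 75  true
12. x4 + x1 = 30; 30 mod 5 = 0  true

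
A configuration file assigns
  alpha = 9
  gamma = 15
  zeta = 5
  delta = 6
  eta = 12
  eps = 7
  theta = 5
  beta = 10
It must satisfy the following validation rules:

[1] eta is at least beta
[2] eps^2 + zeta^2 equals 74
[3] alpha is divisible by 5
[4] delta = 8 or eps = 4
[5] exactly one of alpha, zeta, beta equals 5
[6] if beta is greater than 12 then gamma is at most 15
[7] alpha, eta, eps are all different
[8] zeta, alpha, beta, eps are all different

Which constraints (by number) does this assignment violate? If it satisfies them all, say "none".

Constraints 3 and 4 do not hold.

[1] eta = 12, beta = 10; 12 ≥ 10 — satisfied.
[2] eps^2 + zeta^2 = 7^2 + 5^2 = 49 + 25 = 74 — satisfied.
[3] 9 = 5*1 + 4, so 5 does not divide 9 — violated.
[4] delta = 6 ≠ 8 and eps = 7 ≠ 4; both disjuncts false — violated.
[5] alpha=9, zeta=5, beta=10; 1 of them equals 5 — satisfied.
[6] beta = 10, not > 12; antecedent false, conditional vacuously true — satisfied.
[7] values 9, 12, 7 are pairwise distinct — satisfied.
[8] values 5, 9, 10, 7 are pairwise distinct — satisfied.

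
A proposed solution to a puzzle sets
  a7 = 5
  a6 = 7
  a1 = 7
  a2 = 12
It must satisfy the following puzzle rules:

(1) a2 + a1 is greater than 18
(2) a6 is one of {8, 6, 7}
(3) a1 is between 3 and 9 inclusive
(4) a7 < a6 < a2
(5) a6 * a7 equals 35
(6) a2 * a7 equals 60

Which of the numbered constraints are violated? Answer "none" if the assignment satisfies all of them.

(1) a2 + a1 = 12 + 7 = 19; 19 > 18  ✔
(2) a6 = 7 is in {8, 6, 7}  ✔
(3) a1 = 7 lies in [3, 9]  ✔
(4) values 5 < 7 < 12  ✔
(5) a6 * a7 = 7 * 5 = 35  ✔
(6) a2 * a7 = 12 * 5 = 60  ✔

All constraints are satisfied.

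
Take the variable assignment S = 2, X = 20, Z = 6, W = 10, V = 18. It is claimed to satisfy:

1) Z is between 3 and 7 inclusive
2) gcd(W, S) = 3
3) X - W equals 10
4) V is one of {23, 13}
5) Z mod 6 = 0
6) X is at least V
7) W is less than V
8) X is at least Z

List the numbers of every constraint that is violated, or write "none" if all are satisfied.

No — constraints 2, 4 are not satisfied.

1) Z = 6 lies in [3, 7]  true
2) gcd(10, 2) = 2, not 3  false
3) X - W = 20 - 10 = 10  true
4) V = 18 is not in {23, 13}  false
5) 6 mod 6 = 0  true
6) X = 20, V = 18; 20 ≥ 18  true
7) W = 10, V = 18; 10 < 18  true
8) X = 20, Z = 6; 20 ≥ 6  true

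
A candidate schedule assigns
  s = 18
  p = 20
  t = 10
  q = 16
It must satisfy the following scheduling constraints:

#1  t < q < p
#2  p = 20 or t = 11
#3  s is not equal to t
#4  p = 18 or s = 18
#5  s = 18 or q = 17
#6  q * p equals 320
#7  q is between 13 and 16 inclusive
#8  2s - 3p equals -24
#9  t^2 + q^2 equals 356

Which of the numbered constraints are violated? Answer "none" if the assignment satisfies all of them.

#1 values 10 < 16 < 20 — holds.
#2 p = 20 = 20 (first disjunct) — holds.
#3 s = 18, t = 10; distinct — holds.
#4 p = 20 ≠ 18, but s = 18 = 18 (second disjunct) — holds.
#5 s = 18 = 18 (first disjunct) — holds.
#6 q * p = 16 * 20 = 320 — holds.
#7 q = 16 lies in [13, 16] — holds.
#8 2s - 3p = 2(18) - 3(20) = -24 — holds.
#9 t^2 + q^2 = 10^2 + 16^2 = 100 + 256 = 356 — holds.

None — every constraint holds.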